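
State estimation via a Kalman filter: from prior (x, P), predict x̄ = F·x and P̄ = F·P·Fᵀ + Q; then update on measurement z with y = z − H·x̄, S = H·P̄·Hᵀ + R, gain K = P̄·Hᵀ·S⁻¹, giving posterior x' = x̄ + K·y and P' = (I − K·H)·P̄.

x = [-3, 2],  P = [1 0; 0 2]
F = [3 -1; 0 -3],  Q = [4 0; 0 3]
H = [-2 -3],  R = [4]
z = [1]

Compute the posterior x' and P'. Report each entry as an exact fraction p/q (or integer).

x̄ = F·x = [-11, -6]
P̄ = F·P·Fᵀ + Q = [15 6; 6 21]
y = z − H·x̄ = [-39]
S = H·P̄·Hᵀ + R = [325]
K = P̄·Hᵀ·S⁻¹ = [-48/325; -3/13]
x' = x̄ + K·y = [-131/25, 3]
P' = (I − K·H)·P̄ = [2571/325 -66/13; -66/13 48/13]

x' = [-131/25, 3]
P' = [2571/325 -66/13; -66/13 48/13]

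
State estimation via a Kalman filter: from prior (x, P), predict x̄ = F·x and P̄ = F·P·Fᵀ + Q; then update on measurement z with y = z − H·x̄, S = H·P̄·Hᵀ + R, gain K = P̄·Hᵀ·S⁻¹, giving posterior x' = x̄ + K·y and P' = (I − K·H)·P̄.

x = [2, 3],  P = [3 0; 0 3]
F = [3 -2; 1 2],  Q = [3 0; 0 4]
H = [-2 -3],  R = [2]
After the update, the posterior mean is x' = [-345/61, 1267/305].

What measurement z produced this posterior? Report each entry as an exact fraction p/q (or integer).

x̄ = F·x = [0, 8]
P̄ = F·P·Fᵀ + Q = [42 -3; -3 19]
S = H·P̄·Hᵀ + R = [305]
K = P̄·Hᵀ·S⁻¹ = [-15/61; -51/305]
x' − x̄ = [-345/61, -1173/305] = K·y
y = (KᵀK)⁻¹·Kᵀ·(x' − x̄) = [23]
z = y + H·x̄ = [23] + [-24] = [-1]

z = [-1]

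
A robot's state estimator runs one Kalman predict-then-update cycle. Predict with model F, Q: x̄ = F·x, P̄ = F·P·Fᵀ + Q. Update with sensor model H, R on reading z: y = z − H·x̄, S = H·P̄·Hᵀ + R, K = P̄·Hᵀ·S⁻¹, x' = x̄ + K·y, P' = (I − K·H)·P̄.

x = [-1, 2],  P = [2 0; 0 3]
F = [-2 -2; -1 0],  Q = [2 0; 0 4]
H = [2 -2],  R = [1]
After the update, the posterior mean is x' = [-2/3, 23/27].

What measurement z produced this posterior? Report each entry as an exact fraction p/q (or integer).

z = [-3]

x̄ = F·x = [-2, 1]
P̄ = F·P·Fᵀ + Q = [22 4; 4 6]
S = H·P̄·Hᵀ + R = [81]
K = P̄·Hᵀ·S⁻¹ = [4/9; -4/81]
x' − x̄ = [4/3, -4/27] = K·y
y = (KᵀK)⁻¹·Kᵀ·(x' − x̄) = [3]
z = y + H·x̄ = [3] + [-6] = [-3]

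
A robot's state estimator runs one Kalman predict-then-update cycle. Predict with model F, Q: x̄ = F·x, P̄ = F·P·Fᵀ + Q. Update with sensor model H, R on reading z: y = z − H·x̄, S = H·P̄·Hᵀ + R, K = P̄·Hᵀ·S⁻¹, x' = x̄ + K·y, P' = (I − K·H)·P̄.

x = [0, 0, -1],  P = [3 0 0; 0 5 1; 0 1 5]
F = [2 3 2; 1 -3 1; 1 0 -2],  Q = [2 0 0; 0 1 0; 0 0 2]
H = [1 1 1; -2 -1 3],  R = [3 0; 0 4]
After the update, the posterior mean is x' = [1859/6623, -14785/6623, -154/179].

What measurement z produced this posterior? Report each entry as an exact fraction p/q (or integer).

z = [-3, -1]

x̄ = F·x = [-2, -1, 2]
P̄ = F·P·Fᵀ + Q = [91 -32 -20; -32 48 -1; -20 -1 25]
S = H·P̄·Hᵀ + R = [61 -81; -81 759]
K = P̄·Hᵀ·S⁻¹ = [4197/13246 -3217/13246; 2073/6623 1004/19869; 56/179 100/537]
x' − x̄ = [15105/6623, -8162/6623, -512/179] = K·y
y = (KᵀK)⁻¹·Kᵀ·(x' − x̄) = [-2, -12]
z = y + H·x̄ = [-2, -12] + [-1, 11] = [-3, -1]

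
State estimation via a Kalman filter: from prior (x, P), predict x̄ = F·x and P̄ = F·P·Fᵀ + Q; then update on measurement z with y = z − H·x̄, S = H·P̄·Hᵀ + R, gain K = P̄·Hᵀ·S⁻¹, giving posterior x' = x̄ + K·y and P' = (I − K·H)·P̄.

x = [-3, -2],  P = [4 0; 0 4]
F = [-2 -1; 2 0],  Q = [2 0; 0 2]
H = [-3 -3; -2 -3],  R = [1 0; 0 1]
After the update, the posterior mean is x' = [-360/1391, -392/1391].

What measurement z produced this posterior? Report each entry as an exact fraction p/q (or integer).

z = [2, 1]

x̄ = F·x = [8, -6]
P̄ = F·P·Fᵀ + Q = [22 -16; -16 18]
S = H·P̄·Hᵀ + R = [73 54; 54 59]
K = P̄·Hᵀ·S⁻¹ = [-1278/1391 1264/1391; 834/1391 -1282/1391]
x' − x̄ = [-11488/1391, 7954/1391] = K·y
y = (KᵀK)⁻¹·Kᵀ·(x' − x̄) = [8, -1]
z = y + H·x̄ = [8, -1] + [-6, 2] = [2, 1]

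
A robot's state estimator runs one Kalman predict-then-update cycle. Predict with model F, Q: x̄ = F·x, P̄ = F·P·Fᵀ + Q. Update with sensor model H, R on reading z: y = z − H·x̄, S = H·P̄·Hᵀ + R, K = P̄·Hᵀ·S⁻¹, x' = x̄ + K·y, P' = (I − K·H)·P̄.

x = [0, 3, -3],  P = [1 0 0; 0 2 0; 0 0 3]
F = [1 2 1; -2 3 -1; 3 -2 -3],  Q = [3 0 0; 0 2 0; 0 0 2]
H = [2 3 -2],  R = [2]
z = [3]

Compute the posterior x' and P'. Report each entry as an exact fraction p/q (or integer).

x' = [-228/793, 5787/793, 7230/793]
P' = [5654/793 -3376/793 511/793; -3376/793 8642/793 9474/793; 511/793 9474/793 14869/793]

x̄ = F·x = [3, 12, 3]
P̄ = F·P·Fᵀ + Q = [15 7 -14; 7 27 -9; -14 -9 46]
y = z − H·x̄ = [-33]
S = H·P̄·Hᵀ + R = [793]
K = P̄·Hᵀ·S⁻¹ = [79/793; 113/793; -147/793]
x' = x̄ + K·y = [-228/793, 5787/793, 7230/793]
P' = (I − K·H)·P̄ = [5654/793 -3376/793 511/793; -3376/793 8642/793 9474/793; 511/793 9474/793 14869/793]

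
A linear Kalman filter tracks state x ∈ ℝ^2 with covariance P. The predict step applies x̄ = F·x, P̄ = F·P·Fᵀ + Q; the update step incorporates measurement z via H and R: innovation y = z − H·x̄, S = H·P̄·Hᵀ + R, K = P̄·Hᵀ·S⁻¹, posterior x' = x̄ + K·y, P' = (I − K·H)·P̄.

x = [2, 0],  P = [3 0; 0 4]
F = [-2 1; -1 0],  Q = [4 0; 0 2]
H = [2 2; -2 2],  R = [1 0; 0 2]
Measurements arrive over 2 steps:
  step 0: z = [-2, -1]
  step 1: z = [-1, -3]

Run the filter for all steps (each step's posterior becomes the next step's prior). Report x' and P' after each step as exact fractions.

step 0: x̄ = F·x = [-4, -2]
step 0: P̄ = F·P·Fᵀ + Q = [20 6; 6 5]
step 0: y = z − H·x̄ = [10, -5]
step 0: S = H·P̄·Hᵀ + R = [149 -60; -60 54]
step 0: K = P̄·Hᵀ·S⁻¹ = [188/741 -526/2223; 178/741 511/2223]
step 0: x' = x̄ + K·y = [-622/2223, -1661/2223]
step 0: P' = (I − K·H)·P̄ = [404/2223 -122/2223; -122/2223 389/2223]
step 1: x̄ = F·x = [-139/741, 622/2223]
step 1: P̄ = F·P·Fᵀ + Q = [1265/247 310/741; 310/741 4850/2223]
step 1: y = z − H·x̄ = [-2633/2223, -8747/2223]
step 1: S = H·P̄·Hᵀ + R = [74603/2223 -26140/2223; -26140/2223 61946/2223]
step 1: K = P̄·Hᵀ·S⁻¹ = [24470/98417 -22895/98417; 207160/885753 199520/885753]
step 1: x' = x̄ + K·y = [1854/4279, -11342/12837]
step 1: P' = (I − K·H)·P̄ = [17565/98417 -5330/98417; -5330/98417 151550/885753]

step 0: x' = [-622/2223, -1661/2223], P' = [404/2223 -122/2223; -122/2223 389/2223]
step 1: x' = [1854/4279, -11342/12837], P' = [17565/98417 -5330/98417; -5330/98417 151550/885753]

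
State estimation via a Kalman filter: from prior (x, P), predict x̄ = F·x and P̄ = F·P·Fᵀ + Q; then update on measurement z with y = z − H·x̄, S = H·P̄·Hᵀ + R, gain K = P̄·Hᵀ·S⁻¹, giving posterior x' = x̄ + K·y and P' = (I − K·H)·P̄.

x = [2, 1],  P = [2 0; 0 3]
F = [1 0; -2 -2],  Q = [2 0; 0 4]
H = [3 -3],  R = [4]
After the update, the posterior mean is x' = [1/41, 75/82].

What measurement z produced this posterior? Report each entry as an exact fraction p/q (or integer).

x̄ = F·x = [2, -6]
P̄ = F·P·Fᵀ + Q = [4 -4; -4 24]
S = H·P̄·Hᵀ + R = [328]
K = P̄·Hᵀ·S⁻¹ = [3/41; -21/82]
x' − x̄ = [-81/41, 567/82] = K·y
y = (KᵀK)⁻¹·Kᵀ·(x' − x̄) = [-27]
z = y + H·x̄ = [-27] + [24] = [-3]

z = [-3]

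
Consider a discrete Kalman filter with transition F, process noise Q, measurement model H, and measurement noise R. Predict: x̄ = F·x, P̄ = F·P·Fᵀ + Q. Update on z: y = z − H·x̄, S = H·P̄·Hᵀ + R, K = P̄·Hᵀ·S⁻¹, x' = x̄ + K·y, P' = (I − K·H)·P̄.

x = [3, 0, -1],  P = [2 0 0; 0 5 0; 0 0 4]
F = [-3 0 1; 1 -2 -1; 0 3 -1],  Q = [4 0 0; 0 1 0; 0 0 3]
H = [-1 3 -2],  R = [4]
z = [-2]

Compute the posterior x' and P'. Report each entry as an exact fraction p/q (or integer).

x' = [-2438/279, 202/837, 4753/837]
P' = [2162/93 -502/279 -3964/279; -502/279 2150/837 3692/837; -3964/279 3692/837 11840/837]

x̄ = F·x = [-10, 4, 1]
P̄ = F·P·Fᵀ + Q = [26 -10 -4; -10 27 -26; -4 -26 52]
y = z − H·x̄ = [-22]
S = H·P̄·Hᵀ + R = [837]
K = P̄·Hᵀ·S⁻¹ = [-16/279; 143/837; -178/837]
x' = x̄ + K·y = [-2438/279, 202/837, 4753/837]
P' = (I − K·H)·P̄ = [2162/93 -502/279 -3964/279; -502/279 2150/837 3692/837; -3964/279 3692/837 11840/837]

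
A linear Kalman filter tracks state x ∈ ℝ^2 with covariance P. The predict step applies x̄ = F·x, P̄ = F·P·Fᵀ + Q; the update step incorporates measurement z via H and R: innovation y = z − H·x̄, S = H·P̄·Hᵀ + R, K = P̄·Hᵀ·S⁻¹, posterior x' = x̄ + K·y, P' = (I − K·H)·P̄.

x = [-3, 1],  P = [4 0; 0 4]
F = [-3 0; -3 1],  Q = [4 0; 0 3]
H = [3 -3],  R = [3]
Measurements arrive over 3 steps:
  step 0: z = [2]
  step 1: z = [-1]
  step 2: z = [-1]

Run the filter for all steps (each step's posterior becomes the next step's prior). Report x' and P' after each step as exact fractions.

step 0: x' = [163/17, 305/34], P' = [656/17 654/17; 654/17 1315/34]
step 1: x' = [-29791/4693, -27933/4693], P' = [194188/4693 190128/4693; 190128/4693 187621/4693]
step 2: x' = [1576085/666109, 1768624/666109], P' = [28839376/666109 28250220/666109; 28250220/666109 27881536/666109]

step 0: x̄ = F·x = [9, 10]
step 0: P̄ = F·P·Fᵀ + Q = [40 36; 36 43]
step 0: y = z − H·x̄ = [5]
step 0: S = H·P̄·Hᵀ + R = [102]
step 0: K = P̄·Hᵀ·S⁻¹ = [2/17; -7/34]
step 0: x' = x̄ + K·y = [163/17, 305/34]
step 0: P' = (I − K·H)·P̄ = [656/17 654/17; 654/17 1315/34]
step 1: x̄ = F·x = [-489/17, -673/34]
step 1: P̄ = F·P·Fᵀ + Q = [5972/17 3942/17; 3942/17 5377/34]
step 1: y = z − H·x̄ = [881/34]
step 1: S = H·P̄·Hᵀ + R = [14079/34]
step 1: K = P̄·Hᵀ·S⁻¹ = [4060/4693; 2507/4693]
step 1: x' = x̄ + K·y = [-29791/4693, -27933/4693]
step 1: P' = (I − K·H)·P̄ = [194188/4693 190128/4693; 190128/4693 187621/4693]
step 2: x̄ = F·x = [89373/4693, 61440/4693]
step 2: P̄ = F·P·Fᵀ + Q = [1766464/4693 1177308/4693; 1177308/4693 808624/4693]
step 2: y = z − H·x̄ = [-88492/4693]
step 2: S = H·P̄·Hᵀ + R = [1998327/4693]
step 2: K = P̄·Hᵀ·S⁻¹ = [589156/666109; 368684/666109]
step 2: x' = x̄ + K·y = [1576085/666109, 1768624/666109]
step 2: P' = (I − K·H)·P̄ = [28839376/666109 28250220/666109; 28250220/666109 27881536/666109]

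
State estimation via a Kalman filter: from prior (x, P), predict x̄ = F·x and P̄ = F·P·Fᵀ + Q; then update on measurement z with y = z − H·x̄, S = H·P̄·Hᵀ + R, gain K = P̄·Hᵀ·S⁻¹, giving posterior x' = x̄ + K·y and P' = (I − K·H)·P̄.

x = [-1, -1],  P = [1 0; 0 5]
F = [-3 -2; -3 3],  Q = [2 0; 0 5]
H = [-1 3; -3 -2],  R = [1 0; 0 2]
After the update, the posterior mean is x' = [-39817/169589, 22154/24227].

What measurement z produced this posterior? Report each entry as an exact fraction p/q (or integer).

z = [3, -1]

x̄ = F·x = [5, 0]
P̄ = F·P·Fᵀ + Q = [31 -21; -21 59]
S = H·P̄·Hᵀ + R = [689 -114; -114 265]
K = P̄·Hᵀ·S⁻¹ = [-30724/169589 -45855/169589; 6600/24227 -2189/24227]
x' − x̄ = [-887762/169589, 22154/24227] = K·y
y = (KᵀK)⁻¹·Kᵀ·(x' − x̄) = [8, 14]
z = y + H·x̄ = [8, 14] + [-5, -15] = [3, -1]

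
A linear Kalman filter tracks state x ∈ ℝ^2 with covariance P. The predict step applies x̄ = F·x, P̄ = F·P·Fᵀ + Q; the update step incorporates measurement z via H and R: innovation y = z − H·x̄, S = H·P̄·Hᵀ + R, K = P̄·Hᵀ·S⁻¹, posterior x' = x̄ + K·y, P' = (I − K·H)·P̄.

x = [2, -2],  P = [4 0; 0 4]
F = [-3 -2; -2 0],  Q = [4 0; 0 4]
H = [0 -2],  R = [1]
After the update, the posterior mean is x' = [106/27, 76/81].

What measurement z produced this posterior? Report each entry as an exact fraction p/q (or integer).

x̄ = F·x = [-2, -4]
P̄ = F·P·Fᵀ + Q = [56 24; 24 20]
S = H·P̄·Hᵀ + R = [81]
K = P̄·Hᵀ·S⁻¹ = [-16/27; -40/81]
x' − x̄ = [160/27, 400/81] = K·y
y = (KᵀK)⁻¹·Kᵀ·(x' − x̄) = [-10]
z = y + H·x̄ = [-10] + [8] = [-2]

z = [-2]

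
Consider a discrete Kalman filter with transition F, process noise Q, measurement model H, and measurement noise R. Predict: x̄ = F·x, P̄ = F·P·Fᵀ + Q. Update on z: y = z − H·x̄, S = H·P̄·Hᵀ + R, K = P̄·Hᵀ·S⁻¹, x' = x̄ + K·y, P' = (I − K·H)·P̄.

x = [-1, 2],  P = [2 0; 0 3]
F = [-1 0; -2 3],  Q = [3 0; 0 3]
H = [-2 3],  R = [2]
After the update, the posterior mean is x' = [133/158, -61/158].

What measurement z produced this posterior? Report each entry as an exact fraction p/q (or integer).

z = [-3]

x̄ = F·x = [1, 8]
P̄ = F·P·Fᵀ + Q = [5 4; 4 38]
S = H·P̄·Hᵀ + R = [316]
K = P̄·Hᵀ·S⁻¹ = [1/158; 53/158]
x' − x̄ = [-25/158, -1325/158] = K·y
y = (KᵀK)⁻¹·Kᵀ·(x' − x̄) = [-25]
z = y + H·x̄ = [-25] + [22] = [-3]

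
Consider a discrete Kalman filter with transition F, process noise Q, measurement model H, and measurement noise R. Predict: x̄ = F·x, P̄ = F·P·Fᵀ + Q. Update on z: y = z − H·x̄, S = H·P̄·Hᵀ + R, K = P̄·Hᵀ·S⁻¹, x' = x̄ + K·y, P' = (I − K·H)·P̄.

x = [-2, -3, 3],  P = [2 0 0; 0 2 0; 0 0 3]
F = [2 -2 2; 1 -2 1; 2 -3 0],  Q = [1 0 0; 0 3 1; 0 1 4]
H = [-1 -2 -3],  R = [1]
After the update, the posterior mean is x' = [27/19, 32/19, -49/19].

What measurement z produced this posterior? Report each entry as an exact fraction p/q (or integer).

x̄ = F·x = [8, 7, 5]
P̄ = F·P·Fᵀ + Q = [29 18 20; 18 16 17; 20 17 30]
S = H·P̄·Hᵀ + R = [760]
K = P̄·Hᵀ·S⁻¹ = [-25/152; -101/760; -18/95]
x' − x̄ = [-125/19, -101/19, -144/19] = K·y
y = (KᵀK)⁻¹·Kᵀ·(x' − x̄) = [40]
z = y + H·x̄ = [40] + [-37] = [3]

z = [3]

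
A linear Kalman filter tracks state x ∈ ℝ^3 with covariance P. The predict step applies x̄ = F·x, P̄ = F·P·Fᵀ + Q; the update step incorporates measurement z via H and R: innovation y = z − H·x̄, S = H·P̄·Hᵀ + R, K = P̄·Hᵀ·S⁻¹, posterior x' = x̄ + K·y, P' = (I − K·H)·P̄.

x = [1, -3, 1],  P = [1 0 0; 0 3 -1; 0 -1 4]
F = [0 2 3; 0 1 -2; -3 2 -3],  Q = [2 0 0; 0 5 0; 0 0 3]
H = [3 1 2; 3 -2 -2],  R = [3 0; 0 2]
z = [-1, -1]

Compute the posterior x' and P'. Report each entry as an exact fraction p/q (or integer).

x' = [-159451/611979, 414824/611979, -352504/611979]
P' = [157582/611979 437362/611979 -291590/611979; 437362/611979 2617747/611979 -1894688/611979; -291590/611979 -1894688/611979 1559956/611979]

x̄ = F·x = [-3, -5, -12]
P̄ = F·P·Fᵀ + Q = [38 -17 -24; -17 28 37; -24 37 72]
y = z − H·x̄ = [37, -26]
S = H·P̄·Hᵀ + R = [419 -173; -173 1532]
K = P̄·Hᵀ·S⁻¹ = [108976/611979 90601/611979; 46819/611979 -67016/611979; 116818/611979 -102653/611979]
x' = x̄ + K·y = [-159451/611979, 414824/611979, -352504/611979]
P' = (I − K·H)·P̄ = [157582/611979 437362/611979 -291590/611979; 437362/611979 2617747/611979 -1894688/611979; -291590/611979 -1894688/611979 1559956/611979]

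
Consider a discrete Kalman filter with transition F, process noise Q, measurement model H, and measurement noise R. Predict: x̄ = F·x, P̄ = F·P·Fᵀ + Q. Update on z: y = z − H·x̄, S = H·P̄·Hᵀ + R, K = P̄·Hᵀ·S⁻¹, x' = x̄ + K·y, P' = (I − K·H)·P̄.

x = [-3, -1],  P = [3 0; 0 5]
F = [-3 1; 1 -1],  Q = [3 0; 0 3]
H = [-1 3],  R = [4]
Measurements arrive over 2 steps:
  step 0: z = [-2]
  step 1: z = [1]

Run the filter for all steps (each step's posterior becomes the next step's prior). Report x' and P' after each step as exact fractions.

step 0: x' = [142/37, 20/37], P' = [1841/222 511/222; 511/222 233/222]
step 1: x' = [-37261/26512, -643/26512], P' = [251041/26512 66655/26512; 66655/26512 28129/26512]

step 0: x̄ = F·x = [8, -2]
step 0: P̄ = F·P·Fᵀ + Q = [35 -14; -14 11]
step 0: y = z − H·x̄ = [12]
step 0: S = H·P̄·Hᵀ + R = [222]
step 0: K = P̄·Hᵀ·S⁻¹ = [-77/222; 47/222]
step 0: x' = x̄ + K·y = [142/37, 20/37]
step 0: P' = (I − K·H)·P̄ = [1841/222 511/222; 511/222 233/222]
step 1: x̄ = F·x = [-406/37, 122/37]
step 1: P̄ = F·P·Fᵀ + Q = [7201/111 -1856/111; -1856/111 859/111]
step 1: y = z − H·x̄ = [-735/37]
step 1: S = H·P̄·Hᵀ + R = [26512/111]
step 1: K = P̄·Hᵀ·S⁻¹ = [-12769/26512; 4433/26512]
step 1: x' = x̄ + K·y = [-37261/26512, -643/26512]
step 1: P' = (I − K·H)·P̄ = [251041/26512 66655/26512; 66655/26512 28129/26512]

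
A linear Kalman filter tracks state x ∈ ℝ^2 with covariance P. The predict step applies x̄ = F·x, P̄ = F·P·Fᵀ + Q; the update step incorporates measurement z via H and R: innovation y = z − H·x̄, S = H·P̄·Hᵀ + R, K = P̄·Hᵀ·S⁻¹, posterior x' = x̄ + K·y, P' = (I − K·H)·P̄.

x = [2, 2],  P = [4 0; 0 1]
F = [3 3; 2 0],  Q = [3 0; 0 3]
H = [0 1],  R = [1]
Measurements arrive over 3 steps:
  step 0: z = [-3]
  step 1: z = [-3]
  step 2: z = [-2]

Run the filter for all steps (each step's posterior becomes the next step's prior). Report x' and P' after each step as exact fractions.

step 0: x' = [18/5, -53/20], P' = [96/5 6/5; 6/5 19/20]
step 1: x' = [-5091/404, -1161/404], P' = [8295/404 153/101; 153/101 399/404]
step 2: x' = [-375417/34796, -39483/17398], P' = [722985/34796 26721/17398; 26721/17398 8598/8699]

step 0: x̄ = F·x = [12, 4]
step 0: P̄ = F·P·Fᵀ + Q = [48 24; 24 19]
step 0: y = z − H·x̄ = [-7]
step 0: S = H·P̄·Hᵀ + R = [20]
step 0: K = P̄·Hᵀ·S⁻¹ = [6/5; 19/20]
step 0: x' = x̄ + K·y = [18/5, -53/20]
step 0: P' = (I − K·H)·P̄ = [96/5 6/5; 6/5 19/20]
step 1: x̄ = F·x = [57/20, 36/5]
step 1: P̄ = F·P·Fᵀ + Q = [4119/20 612/5; 612/5 399/5]
step 1: y = z − H·x̄ = [-51/5]
step 1: S = H·P̄·Hᵀ + R = [404/5]
step 1: K = P̄·Hᵀ·S⁻¹ = [153/101; 399/404]
step 1: x' = x̄ + K·y = [-5091/404, -1161/404]
step 1: P' = (I − K·H)·P̄ = [8295/404 153/101; 153/101 399/404]
step 2: x̄ = F·x = [-4689/101, -5091/202]
step 2: P̄ = F·P·Fᵀ + Q = [45237/202 26721/202; 26721/202 8598/101]
step 2: y = z − H·x̄ = [4687/202]
step 2: S = H·P̄·Hᵀ + R = [8699/101]
step 2: K = P̄·Hᵀ·S⁻¹ = [26721/17398; 8598/8699]
step 2: x' = x̄ + K·y = [-375417/34796, -39483/17398]
step 2: P' = (I − K·H)·P̄ = [722985/34796 26721/17398; 26721/17398 8598/8699]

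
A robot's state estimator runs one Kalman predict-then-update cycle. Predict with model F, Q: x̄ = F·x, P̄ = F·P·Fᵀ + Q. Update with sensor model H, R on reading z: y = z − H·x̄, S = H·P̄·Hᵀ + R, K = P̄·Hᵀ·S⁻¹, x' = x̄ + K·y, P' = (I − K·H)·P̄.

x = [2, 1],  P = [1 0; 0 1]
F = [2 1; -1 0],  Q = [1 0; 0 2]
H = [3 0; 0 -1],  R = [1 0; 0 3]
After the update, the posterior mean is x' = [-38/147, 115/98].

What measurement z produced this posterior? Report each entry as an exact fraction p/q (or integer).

z = [-1, -3]

x̄ = F·x = [5, -2]
P̄ = F·P·Fᵀ + Q = [6 -2; -2 3]
S = H·P̄·Hᵀ + R = [55 6; 6 6]
K = P̄·Hᵀ·S⁻¹ = [16/49 1/147; -3/49 -43/98]
x' − x̄ = [-773/147, 311/98] = K·y
y = (KᵀK)⁻¹·Kᵀ·(x' − x̄) = [-16, -5]
z = y + H·x̄ = [-16, -5] + [15, 2] = [-1, -3]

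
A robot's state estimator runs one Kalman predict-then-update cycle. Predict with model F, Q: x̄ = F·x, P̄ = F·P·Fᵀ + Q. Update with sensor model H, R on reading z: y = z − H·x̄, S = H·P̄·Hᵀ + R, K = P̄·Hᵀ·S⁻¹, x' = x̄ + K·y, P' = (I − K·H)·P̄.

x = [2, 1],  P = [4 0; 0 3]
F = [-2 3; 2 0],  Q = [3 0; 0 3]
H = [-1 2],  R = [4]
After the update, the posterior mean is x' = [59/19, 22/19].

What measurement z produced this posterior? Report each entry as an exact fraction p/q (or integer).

x̄ = F·x = [-1, 4]
P̄ = F·P·Fᵀ + Q = [46 -16; -16 19]
S = H·P̄·Hᵀ + R = [190]
K = P̄·Hᵀ·S⁻¹ = [-39/95; 27/95]
x' − x̄ = [78/19, -54/19] = K·y
y = (KᵀK)⁻¹·Kᵀ·(x' − x̄) = [-10]
z = y + H·x̄ = [-10] + [9] = [-1]

z = [-1]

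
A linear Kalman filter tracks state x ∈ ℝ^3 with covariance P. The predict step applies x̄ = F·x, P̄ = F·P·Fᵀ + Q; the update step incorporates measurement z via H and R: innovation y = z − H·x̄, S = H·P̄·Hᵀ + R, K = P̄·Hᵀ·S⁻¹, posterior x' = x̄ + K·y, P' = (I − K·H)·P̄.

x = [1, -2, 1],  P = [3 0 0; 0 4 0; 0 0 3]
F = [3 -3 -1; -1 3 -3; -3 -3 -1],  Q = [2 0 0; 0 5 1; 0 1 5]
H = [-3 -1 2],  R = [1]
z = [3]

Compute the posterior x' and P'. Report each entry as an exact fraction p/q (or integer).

x' = [68/13, -517/52, 227/52]
P' = [6308/169 -5976/169 6456/169; -5976/169 47987/676 -11861/676; 6456/169 -11861/676 32867/676]

x̄ = F·x = [8, -10, 2]
P̄ = F·P·Fᵀ + Q = [68 -36 12; -36 71 -17; 12 -17 71]
y = z − H·x̄ = [13]
S = H·P̄·Hᵀ + R = [676]
K = P̄·Hᵀ·S⁻¹ = [-36/169; 3/676; 123/676]
x' = x̄ + K·y = [68/13, -517/52, 227/52]
P' = (I − K·H)·P̄ = [6308/169 -5976/169 6456/169; -5976/169 47987/676 -11861/676; 6456/169 -11861/676 32867/676]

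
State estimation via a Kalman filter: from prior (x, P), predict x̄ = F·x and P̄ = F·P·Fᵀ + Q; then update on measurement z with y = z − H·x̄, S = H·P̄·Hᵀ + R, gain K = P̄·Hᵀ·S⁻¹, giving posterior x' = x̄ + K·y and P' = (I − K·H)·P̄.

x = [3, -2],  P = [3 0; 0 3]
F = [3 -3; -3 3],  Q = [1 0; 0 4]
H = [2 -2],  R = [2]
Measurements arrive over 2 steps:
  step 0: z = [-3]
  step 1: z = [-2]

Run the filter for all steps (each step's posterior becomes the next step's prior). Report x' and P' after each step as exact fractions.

step 0: x̄ = F·x = [15, -15]
step 0: P̄ = F·P·Fᵀ + Q = [55 -54; -54 58]
step 0: y = z − H·x̄ = [-63]
step 0: S = H·P̄·Hᵀ + R = [886]
step 0: K = P̄·Hᵀ·S⁻¹ = [109/443; -112/443]
step 0: x' = x̄ + K·y = [-222/443, 411/443]
step 0: P' = (I − K·H)·P̄ = [603/443 494/443; 494/443 606/443]
step 1: x̄ = F·x = [-1899/443, 1899/443]
step 1: P̄ = F·P·Fᵀ + Q = [2432/443 -1989/443; -1989/443 3761/443]
step 1: y = z − H·x̄ = [6710/443]
step 1: S = H·P̄·Hᵀ + R = [41570/443]
step 1: K = P̄·Hᵀ·S⁻¹ = [4421/20785; -1150/4157]
step 1: x' = x̄ + K·y = [-4427/4157, 401/4157]
step 1: P' = (I − K·H)·P̄ = [25866/20785 4289/4157; 4289/4157 5439/4157]

step 0: x' = [-222/443, 411/443], P' = [603/443 494/443; 494/443 606/443]
step 1: x' = [-4427/4157, 401/4157], P' = [25866/20785 4289/4157; 4289/4157 5439/4157]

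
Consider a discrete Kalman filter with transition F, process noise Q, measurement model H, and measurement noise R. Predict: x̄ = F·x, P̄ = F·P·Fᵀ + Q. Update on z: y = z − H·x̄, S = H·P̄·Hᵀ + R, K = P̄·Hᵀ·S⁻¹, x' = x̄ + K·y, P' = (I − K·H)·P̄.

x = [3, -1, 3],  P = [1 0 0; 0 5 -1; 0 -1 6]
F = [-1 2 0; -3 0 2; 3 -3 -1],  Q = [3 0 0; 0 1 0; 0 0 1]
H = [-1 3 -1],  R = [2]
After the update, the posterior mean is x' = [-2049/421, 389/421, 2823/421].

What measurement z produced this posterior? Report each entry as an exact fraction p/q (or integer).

x̄ = F·x = [-5, -3, 9]
P̄ = F·P·Fᵀ + Q = [24 -1 -31; -1 34 -15; -31 -15 55]
S = H·P̄·Hᵀ + R = [421]
K = P̄·Hᵀ·S⁻¹ = [4/421; 118/421; -69/421]
x' − x̄ = [56/421, 1652/421, -966/421] = K·y
y = (KᵀK)⁻¹·Kᵀ·(x' − x̄) = [14]
z = y + H·x̄ = [14] + [-13] = [1]

z = [1]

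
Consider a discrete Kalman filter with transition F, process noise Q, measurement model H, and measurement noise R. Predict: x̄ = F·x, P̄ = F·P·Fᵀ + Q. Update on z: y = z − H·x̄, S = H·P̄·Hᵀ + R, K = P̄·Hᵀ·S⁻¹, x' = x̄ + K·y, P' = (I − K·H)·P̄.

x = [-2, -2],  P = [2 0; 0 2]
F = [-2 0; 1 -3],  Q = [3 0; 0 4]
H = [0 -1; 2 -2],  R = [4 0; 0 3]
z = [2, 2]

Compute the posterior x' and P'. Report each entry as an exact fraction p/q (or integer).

x' = [86/63, 8/63]
P' = [173/63 20/9; 20/9 152/63]

x̄ = F·x = [4, 4]
P̄ = F·P·Fᵀ + Q = [11 -4; -4 24]
y = z − H·x̄ = [6, 2]
S = H·P̄·Hᵀ + R = [28 56; 56 175]
K = P̄·Hᵀ·S⁻¹ = [-5/9 22/63; -38/63 -8/63]
x' = x̄ + K·y = [86/63, 8/63]
P' = (I − K·H)·P̄ = [173/63 20/9; 20/9 152/63]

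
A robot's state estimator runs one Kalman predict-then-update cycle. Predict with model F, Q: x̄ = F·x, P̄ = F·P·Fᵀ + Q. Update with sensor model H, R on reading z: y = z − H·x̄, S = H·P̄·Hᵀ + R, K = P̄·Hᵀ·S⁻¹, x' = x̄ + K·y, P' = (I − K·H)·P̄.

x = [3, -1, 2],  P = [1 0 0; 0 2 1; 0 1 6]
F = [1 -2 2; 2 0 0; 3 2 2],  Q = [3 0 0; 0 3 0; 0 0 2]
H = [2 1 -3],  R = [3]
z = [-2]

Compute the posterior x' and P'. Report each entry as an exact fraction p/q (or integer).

x̄ = F·x = [9, 6, 11]
P̄ = F·P·Fᵀ + Q = [28 2 19; 2 7 6; 19 6 51]
y = z − H·x̄ = [7]
S = H·P̄·Hᵀ + R = [325]
K = P̄·Hᵀ·S⁻¹ = [1/325; -7/325; -109/325]
x' = x̄ + K·y = [2932/325, 1901/325, 2812/325]
P' = (I − K·H)·P̄ = [9099/325 657/325 6284/325; 657/325 2226/325 1187/325; 6284/325 1187/325 4694/325]

x' = [2932/325, 1901/325, 2812/325]
P' = [9099/325 657/325 6284/325; 657/325 2226/325 1187/325; 6284/325 1187/325 4694/325]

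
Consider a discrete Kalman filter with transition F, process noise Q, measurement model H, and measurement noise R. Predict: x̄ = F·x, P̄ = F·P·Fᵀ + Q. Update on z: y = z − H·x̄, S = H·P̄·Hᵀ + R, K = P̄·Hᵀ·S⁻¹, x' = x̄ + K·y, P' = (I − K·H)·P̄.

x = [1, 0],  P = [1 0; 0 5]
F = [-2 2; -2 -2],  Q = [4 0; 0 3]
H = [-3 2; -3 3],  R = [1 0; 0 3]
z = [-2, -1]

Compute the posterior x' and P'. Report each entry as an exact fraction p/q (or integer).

x' = [440/1157, -579/2314]
P' = [1764/1157 2242/1157; 2242/1157 6027/2314]

x̄ = F·x = [-2, -2]
P̄ = F·P·Fᵀ + Q = [28 -16; -16 27]
y = z − H·x̄ = [-4, -1]
S = H·P̄·Hᵀ + R = [553 654; 654 786]
K = P̄·Hᵀ·S⁻¹ = [-808/1157 478/1157; -699/1157 1543/2314]
x' = x̄ + K·y = [440/1157, -579/2314]
P' = (I − K·H)·P̄ = [1764/1157 2242/1157; 2242/1157 6027/2314]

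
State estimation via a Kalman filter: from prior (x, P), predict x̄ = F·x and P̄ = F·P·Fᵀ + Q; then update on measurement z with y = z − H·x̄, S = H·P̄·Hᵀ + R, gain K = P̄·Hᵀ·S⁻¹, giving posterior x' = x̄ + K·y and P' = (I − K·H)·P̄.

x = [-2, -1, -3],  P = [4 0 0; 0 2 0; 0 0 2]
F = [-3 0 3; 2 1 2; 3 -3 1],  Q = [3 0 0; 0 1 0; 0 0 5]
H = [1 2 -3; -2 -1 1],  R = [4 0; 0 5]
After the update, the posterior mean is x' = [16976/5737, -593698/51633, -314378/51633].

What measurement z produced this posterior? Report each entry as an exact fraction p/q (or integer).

x̄ = F·x = [-3, -11, -6]
P̄ = F·P·Fᵀ + Q = [57 -12 -30; -12 27 22; -30 22 61]
S = H·P̄·Hᵀ + R = [586 -391; -391 349]
K = P̄·Hᵀ·S⁻¹ = [-965/5737 -3251/5737; -947/51633 1750/51633; -20272/51633 -8065/51633]
x' − x̄ = [34187/5737, -25735/51633, -4580/51633] = K·y
y = (KᵀK)⁻¹·Kᵀ·(x' − x̄) = [5, -12]
z = y + H·x̄ = [5, -12] + [-7, 11] = [-2, -1]

z = [-2, -1]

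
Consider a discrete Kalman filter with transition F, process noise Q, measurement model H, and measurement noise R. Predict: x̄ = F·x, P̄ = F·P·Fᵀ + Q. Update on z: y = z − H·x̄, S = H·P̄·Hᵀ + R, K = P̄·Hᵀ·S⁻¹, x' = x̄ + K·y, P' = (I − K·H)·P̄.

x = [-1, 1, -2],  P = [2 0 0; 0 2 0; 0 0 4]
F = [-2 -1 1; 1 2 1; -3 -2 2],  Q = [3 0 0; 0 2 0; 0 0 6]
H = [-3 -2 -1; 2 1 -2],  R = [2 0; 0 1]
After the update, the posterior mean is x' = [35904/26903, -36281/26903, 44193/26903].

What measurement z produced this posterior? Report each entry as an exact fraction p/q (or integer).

z = [-3, -2]

x̄ = F·x = [-1, -1, -3]
P̄ = F·P·Fᵀ + Q = [17 -4 24; -4 16 -6; 24 -6 48]
S = H·P̄·Hᵀ + R = [339 68; 68 93]
K = P̄·Hᵀ·S⁻¹ = [-5007/26903 -1546/26903; -2662/26903 7732/26903; -6372/26903 -10962/26903]
x' − x̄ = [62807/26903, -9378/26903, 124902/26903] = K·y
y = (KᵀK)⁻¹·Kᵀ·(x' − x̄) = [-11, -5]
z = y + H·x̄ = [-11, -5] + [8, 3] = [-3, -2]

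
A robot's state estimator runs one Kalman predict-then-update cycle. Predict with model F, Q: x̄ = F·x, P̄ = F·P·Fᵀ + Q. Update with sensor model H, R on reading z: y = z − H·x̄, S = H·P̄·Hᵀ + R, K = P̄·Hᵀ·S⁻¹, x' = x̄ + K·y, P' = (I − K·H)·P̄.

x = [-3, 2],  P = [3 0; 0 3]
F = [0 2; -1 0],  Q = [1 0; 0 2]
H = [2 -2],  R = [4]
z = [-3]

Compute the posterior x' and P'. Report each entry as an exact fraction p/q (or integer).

x' = [87/38, 139/38]
P' = [78/19 65/19; 65/19 70/19]

x̄ = F·x = [4, 3]
P̄ = F·P·Fᵀ + Q = [13 0; 0 5]
y = z − H·x̄ = [-5]
S = H·P̄·Hᵀ + R = [76]
K = P̄·Hᵀ·S⁻¹ = [13/38; -5/38]
x' = x̄ + K·y = [87/38, 139/38]
P' = (I − K·H)·P̄ = [78/19 65/19; 65/19 70/19]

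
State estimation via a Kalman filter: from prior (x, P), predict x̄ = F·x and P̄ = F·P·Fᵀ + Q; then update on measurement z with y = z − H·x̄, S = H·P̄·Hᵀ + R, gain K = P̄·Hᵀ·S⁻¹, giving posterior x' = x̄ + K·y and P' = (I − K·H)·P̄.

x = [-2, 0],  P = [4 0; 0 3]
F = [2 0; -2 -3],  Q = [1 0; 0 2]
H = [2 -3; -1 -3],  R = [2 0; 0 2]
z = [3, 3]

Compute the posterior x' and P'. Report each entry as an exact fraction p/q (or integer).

x̄ = F·x = [-4, 4]
P̄ = F·P·Fᵀ + Q = [17 -16; -16 45]
y = z − H·x̄ = [23, 11]
S = H·P̄·Hᵀ + R = [667 419; 419 328]
K = P̄·Hᵀ·S⁻¹ = [13907/43215 -13681/43215; -983/8643 -1880/8643]
x' = x̄ + K·y = [-698/8643, -8717/8643]
P' = (I − K·H)·P̄ = [18392/43215 598/8643; 598/8643 1054/8643]

x' = [-698/8643, -8717/8643]
P' = [18392/43215 598/8643; 598/8643 1054/8643]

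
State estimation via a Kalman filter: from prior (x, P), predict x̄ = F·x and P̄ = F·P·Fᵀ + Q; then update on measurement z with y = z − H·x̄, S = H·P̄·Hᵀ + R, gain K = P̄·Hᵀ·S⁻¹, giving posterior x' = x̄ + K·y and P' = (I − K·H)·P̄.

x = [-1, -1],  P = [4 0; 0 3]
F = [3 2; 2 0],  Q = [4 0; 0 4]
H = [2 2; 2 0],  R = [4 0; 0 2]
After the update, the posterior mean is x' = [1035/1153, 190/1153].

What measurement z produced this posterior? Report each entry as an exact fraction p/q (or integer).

x̄ = F·x = [-5, -2]
P̄ = F·P·Fᵀ + Q = [52 24; 24 20]
S = H·P̄·Hᵀ + R = [484 304; 304 210]
K = P̄·Hᵀ·S⁻¹ = [38/1153 516/1153; 486/1153 -440/1153]
x' − x̄ = [6800/1153, 2496/1153] = K·y
y = (KᵀK)⁻¹·Kᵀ·(x' − x̄) = [16, 12]
z = y + H·x̄ = [16, 12] + [-14, -10] = [2, 2]

z = [2, 2]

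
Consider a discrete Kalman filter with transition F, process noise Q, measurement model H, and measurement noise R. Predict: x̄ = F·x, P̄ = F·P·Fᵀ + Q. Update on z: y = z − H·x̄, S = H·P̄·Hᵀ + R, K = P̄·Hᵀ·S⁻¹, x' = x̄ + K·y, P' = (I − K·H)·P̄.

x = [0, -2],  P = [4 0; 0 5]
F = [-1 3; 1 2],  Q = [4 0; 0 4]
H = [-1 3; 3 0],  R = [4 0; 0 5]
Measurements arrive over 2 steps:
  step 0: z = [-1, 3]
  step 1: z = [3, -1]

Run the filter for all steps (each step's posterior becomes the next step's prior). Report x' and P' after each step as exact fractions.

step 0: x' = [63391/68121, -2690/68121], P' = [37420/68121 12640/68121; 12640/68121 33688/68121]
step 1: x' = [-30365324/79828577, 70737338/79828577], P' = [41430740/79828577 13801560/79828577; 13801560/79828577 37776588/79828577]

step 0: x̄ = F·x = [-6, -4]
step 0: P̄ = F·P·Fᵀ + Q = [53 26; 26 28]
step 0: y = z − H·x̄ = [5, 21]
step 0: S = H·P̄·Hᵀ + R = [153 75; 75 482]
step 0: K = P̄·Hᵀ·S⁻¹ = [125/68121 7484/22707; 22106/68121 2528/22707]
step 0: x' = x̄ + K·y = [63391/68121, -2690/68121]
step 0: P' = (I − K·H)·P̄ = [37420/68121 12640/68121; 12640/68121 33688/68121]
step 1: x̄ = F·x = [-71461/68121, 19337/22707]
step 1: P̄ = F·P·Fᵀ + Q = [537256/68121 59116/22707; 59116/22707 55024/7569]
step 1: y = z − H·x̄ = [-41131/68121, 48754/22707]
step 1: S = H·P̄·Hᵀ + R = [4202596/68121 -5212/22707; -5212/22707 575101/7569]
step 1: K = P̄·Hᵀ·S⁻¹ = [-6515/79828577 24858444/79828577; 24882051/79828577 8280936/79828577]
step 1: x' = x̄ + K·y = [-30365324/79828577, 70737338/79828577]
step 1: P' = (I − K·H)·P̄ = [41430740/79828577 13801560/79828577; 13801560/79828577 37776588/79828577]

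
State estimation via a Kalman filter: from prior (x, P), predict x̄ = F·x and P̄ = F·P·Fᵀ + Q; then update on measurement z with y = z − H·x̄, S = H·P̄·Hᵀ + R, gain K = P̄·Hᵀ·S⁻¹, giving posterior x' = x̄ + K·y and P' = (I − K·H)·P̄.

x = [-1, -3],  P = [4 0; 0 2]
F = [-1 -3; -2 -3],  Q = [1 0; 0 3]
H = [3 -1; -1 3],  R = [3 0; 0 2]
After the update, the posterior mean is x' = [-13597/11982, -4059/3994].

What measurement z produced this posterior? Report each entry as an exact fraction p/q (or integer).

x̄ = F·x = [10, 11]
P̄ = F·P·Fᵀ + Q = [23 26; 26 37]
S = H·P̄·Hᵀ + R = [91 80; 80 202]
K = P̄·Hᵀ·S⁻¹ = [2143/5991 1565/11982; 247/1997 1485/3994]
x' − x̄ = [-133417/11982, -47993/3994] = K·y
y = (KᵀK)⁻¹·Kᵀ·(x' − x̄) = [-22, -25]
z = y + H·x̄ = [-22, -25] + [19, 23] = [-3, -2]

z = [-3, -2]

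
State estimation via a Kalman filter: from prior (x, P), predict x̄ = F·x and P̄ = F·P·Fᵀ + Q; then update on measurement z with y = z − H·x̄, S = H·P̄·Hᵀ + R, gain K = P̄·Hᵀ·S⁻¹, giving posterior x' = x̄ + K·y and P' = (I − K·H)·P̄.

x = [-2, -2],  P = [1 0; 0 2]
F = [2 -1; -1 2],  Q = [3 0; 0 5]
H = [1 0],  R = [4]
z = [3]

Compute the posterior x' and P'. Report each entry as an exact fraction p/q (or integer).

x' = [19/13, -56/13]
P' = [36/13 -24/13; -24/13 146/13]

x̄ = F·x = [-2, -2]
P̄ = F·P·Fᵀ + Q = [9 -6; -6 14]
y = z − H·x̄ = [5]
S = H·P̄·Hᵀ + R = [13]
K = P̄·Hᵀ·S⁻¹ = [9/13; -6/13]
x' = x̄ + K·y = [19/13, -56/13]
P' = (I − K·H)·P̄ = [36/13 -24/13; -24/13 146/13]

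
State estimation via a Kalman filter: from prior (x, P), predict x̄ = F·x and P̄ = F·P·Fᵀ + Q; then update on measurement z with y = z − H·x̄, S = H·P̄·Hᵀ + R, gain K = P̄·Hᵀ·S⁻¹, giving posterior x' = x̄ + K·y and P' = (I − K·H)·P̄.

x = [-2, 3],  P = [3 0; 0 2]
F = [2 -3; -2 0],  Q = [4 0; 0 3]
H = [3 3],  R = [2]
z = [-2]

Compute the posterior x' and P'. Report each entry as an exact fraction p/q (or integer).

x̄ = F·x = [-13, 4]
P̄ = F·P·Fᵀ + Q = [34 -12; -12 15]
y = z − H·x̄ = [25]
S = H·P̄·Hᵀ + R = [227]
K = P̄·Hᵀ·S⁻¹ = [66/227; 9/227]
x' = x̄ + K·y = [-1301/227, 1133/227]
P' = (I − K·H)·P̄ = [3362/227 -3318/227; -3318/227 3324/227]

x' = [-1301/227, 1133/227]
P' = [3362/227 -3318/227; -3318/227 3324/227]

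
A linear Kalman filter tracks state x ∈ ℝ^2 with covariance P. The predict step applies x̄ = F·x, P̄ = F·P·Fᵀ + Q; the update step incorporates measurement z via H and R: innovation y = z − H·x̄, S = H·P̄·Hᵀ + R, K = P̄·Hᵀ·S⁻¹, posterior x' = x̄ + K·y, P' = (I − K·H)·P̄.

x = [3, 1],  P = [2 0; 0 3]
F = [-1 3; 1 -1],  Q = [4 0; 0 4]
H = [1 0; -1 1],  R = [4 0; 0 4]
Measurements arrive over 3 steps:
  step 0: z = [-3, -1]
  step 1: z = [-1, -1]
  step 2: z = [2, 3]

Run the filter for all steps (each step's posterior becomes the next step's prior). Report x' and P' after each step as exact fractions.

step 0: x̄ = F·x = [0, 2]
step 0: P̄ = F·P·Fᵀ + Q = [33 -11; -11 9]
step 0: y = z − H·x̄ = [-3, -3]
step 0: S = H·P̄·Hᵀ + R = [37 -44; -44 68]
step 0: K = P̄·Hᵀ·S⁻¹ = [77/145 -44/145; 33/145 64/145]
step 0: x' = x̄ + K·y = [-99/145, -1/145]
step 0: P' = (I − K·H)·P̄ = [308/145 132/145; 132/145 388/145]
step 1: x̄ = F·x = [96/145, -98/145]
step 1: P̄ = F·P·Fᵀ + Q = [3588/145 -944/145; -944/145 1012/145]
step 1: y = z − H·x̄ = [-241/145, 49/145]
step 1: S = H·P̄·Hᵀ + R = [4168/145 -4532/145; -4532/145 7068/145]
step 1: K = P̄·Hᵀ·S⁻¹ = [2078/3845 -1133/3845; 189/769 334/769]
step 1: x' = x̄ + K·y = [-1291/3845, -721/769]
step 1: P' = (I − K·H)·P̄ = [8312/3845 756/769; 756/769 2092/769]
step 2: x̄ = F·x = [-9524/3845, 2314/3845]
step 2: P̄ = F·P·Fᵀ + Q = [95152/3845 -24572/3845; -24572/3845 26592/3845]
step 2: y = z − H·x̄ = [17214/3845, -303/3845]
step 2: S = H·P̄·Hᵀ + R = [110532/3845 -119724/3845; -119724/3845 186268/3845]
step 2: K = P̄·Hᵀ·S⁻¹ = [55103/101670 -9977/33890; 12586/50835 7351/16945]
step 2: x' = x̄ + K·y = [-927/33890, 28401/16945]
step 2: P' = (I − K·H)·P̄ = [110206/50835 50344/50835; 50344/50835 138556/50835]

step 0: x' = [-99/145, -1/145], P' = [308/145 132/145; 132/145 388/145]
step 1: x' = [-1291/3845, -721/769], P' = [8312/3845 756/769; 756/769 2092/769]
step 2: x' = [-927/33890, 28401/16945], P' = [110206/50835 50344/50835; 50344/50835 138556/50835]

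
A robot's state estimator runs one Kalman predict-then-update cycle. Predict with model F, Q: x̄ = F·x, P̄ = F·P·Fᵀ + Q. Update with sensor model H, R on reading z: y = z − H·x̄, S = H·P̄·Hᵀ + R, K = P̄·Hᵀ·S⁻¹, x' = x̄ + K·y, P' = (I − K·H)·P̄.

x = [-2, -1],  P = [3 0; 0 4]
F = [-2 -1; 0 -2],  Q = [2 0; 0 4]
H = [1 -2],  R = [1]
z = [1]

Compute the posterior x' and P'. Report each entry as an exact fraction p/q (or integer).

x̄ = F·x = [5, 2]
P̄ = F·P·Fᵀ + Q = [18 8; 8 20]
y = z − H·x̄ = [0]
S = H·P̄·Hᵀ + R = [67]
K = P̄·Hᵀ·S⁻¹ = [2/67; -32/67]
x' = x̄ + K·y = [5, 2]
P' = (I − K·H)·P̄ = [1202/67 600/67; 600/67 316/67]

x' = [5, 2]
P' = [1202/67 600/67; 600/67 316/67]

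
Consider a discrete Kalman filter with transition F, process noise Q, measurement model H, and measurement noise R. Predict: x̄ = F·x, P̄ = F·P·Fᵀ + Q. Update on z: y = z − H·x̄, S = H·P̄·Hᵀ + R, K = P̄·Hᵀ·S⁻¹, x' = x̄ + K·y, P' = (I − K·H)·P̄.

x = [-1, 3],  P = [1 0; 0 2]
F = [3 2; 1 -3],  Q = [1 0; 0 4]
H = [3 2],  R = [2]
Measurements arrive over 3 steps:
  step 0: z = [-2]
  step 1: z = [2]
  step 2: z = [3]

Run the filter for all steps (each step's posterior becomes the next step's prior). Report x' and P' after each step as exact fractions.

step 0: x' = [192/37, -1309/148], P' = [342/37 -504/37; -504/37 3043/148]
step 1: x' = [-71291/28254, 819295/169524], P' = [13713/4709 -123211/28254; -123211/28254 1191659/169524]
step 2: x' = [75642353/32155488, -45224791/21436992], P' = [47753779/16077744 -47664485/10718496; -47664485/10718496 51129187/7145664]

step 0: x̄ = F·x = [3, -10]
step 0: P̄ = F·P·Fᵀ + Q = [18 -9; -9 23]
step 0: y = z − H·x̄ = [9]
step 0: S = H·P̄·Hᵀ + R = [148]
step 0: K = P̄·Hᵀ·S⁻¹ = [9/37; 19/148]
step 0: x' = x̄ + K·y = [192/37, -1309/148]
step 0: P' = (I − K·H)·P̄ = [342/37 -504/37; -504/37 3043/148]
step 1: x̄ = F·x = [-157/74, 4695/148]
step 1: P̄ = F·P·Fᵀ + Q = [110/37 -21/74; -21/74 41443/148]
step 1: y = z − H·x̄ = [-2038/37]
step 1: S = H·P̄·Hᵀ + R = [42381/37]
step 1: K = P̄·Hᵀ·S⁻¹ = [103/14127; 20690/42381]
step 1: x' = x̄ + K·y = [-71291/28254, 819295/169524]
step 1: P' = (I − K·H)·P̄ = [13713/4709 -123211/28254; -123211/28254 1191659/169524]
step 2: x̄ = F·x = [88838/42381, -56581/3324]
step 2: P̄ = F·P·Fᵀ + Q = [126995/42381 -2422/831; -2422/831 106747/1108]
step 2: y = z − H·x̄ = [868963/28254]
step 2: S = H·P̄·Hᵀ + R = [1786416/4709]
step 2: K = P̄·Hᵀ·S⁻¹ = [44647/5359248; 1732351/3572832]
step 2: x' = x̄ + K·y = [75642353/32155488, -45224791/21436992]
step 2: P' = (I − K·H)·P̄ = [47753779/16077744 -47664485/10718496; -47664485/10718496 51129187/7145664]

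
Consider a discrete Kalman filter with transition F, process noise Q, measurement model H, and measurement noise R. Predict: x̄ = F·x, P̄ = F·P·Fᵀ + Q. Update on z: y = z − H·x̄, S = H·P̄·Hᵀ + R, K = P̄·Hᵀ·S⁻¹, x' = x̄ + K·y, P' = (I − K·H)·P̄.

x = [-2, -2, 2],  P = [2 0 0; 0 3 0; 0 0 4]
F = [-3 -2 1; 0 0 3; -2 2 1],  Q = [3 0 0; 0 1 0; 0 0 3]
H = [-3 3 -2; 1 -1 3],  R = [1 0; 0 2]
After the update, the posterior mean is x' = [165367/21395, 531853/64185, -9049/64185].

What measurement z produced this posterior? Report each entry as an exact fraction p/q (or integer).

z = [2, -1]

x̄ = F·x = [12, 6, 2]
P̄ = F·P·Fᵀ + Q = [37 12 4; 12 37 12; 4 12 27]
S = H·P̄·Hᵀ + R = [463 -224; -224 247]
K = P̄·Hᵀ·S⁻¹ = [-4071/21395 -487/21395; 15061/64185 16517/64185; 8942/64185 27079/64185]
x' − x̄ = [-91373/21395, 146743/64185, -137419/64185] = K·y
y = (KᵀK)⁻¹·Kᵀ·(x' − x̄) = [24, -13]
z = y + H·x̄ = [24, -13] + [-22, 12] = [2, -1]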